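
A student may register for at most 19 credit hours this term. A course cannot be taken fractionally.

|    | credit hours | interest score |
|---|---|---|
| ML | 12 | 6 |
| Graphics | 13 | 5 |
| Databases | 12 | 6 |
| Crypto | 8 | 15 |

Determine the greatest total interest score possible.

15

This is a 0-1 knapsack instance.
Take Crypto: credit hours 8 ≤ 19, interest score 15.
No other feasible combination does better.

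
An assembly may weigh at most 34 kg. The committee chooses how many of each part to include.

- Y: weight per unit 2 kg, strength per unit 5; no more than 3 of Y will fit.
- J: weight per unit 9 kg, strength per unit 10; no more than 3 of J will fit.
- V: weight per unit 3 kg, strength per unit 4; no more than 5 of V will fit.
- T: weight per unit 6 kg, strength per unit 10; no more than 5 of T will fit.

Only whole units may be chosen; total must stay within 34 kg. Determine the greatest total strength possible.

This is a bounded integer knapsack.
2×Y and 5×T: weight 34 ≤ 34, strength 2·5 + 5·10 = 60.
3×Y, 1×V, and 4×T: weight 33 ≤ 34, strength 3·5 + 1·4 + 4·10 = 59.
Best is 60.

60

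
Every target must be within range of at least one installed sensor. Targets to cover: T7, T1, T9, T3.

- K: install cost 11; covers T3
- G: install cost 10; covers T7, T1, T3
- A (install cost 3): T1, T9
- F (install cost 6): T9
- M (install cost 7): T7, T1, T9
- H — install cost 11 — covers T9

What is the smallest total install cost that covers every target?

13

Choose G and A: together they cover T7, T1, T9, T3 — every target.
Total install cost: 10 + 3 = 13.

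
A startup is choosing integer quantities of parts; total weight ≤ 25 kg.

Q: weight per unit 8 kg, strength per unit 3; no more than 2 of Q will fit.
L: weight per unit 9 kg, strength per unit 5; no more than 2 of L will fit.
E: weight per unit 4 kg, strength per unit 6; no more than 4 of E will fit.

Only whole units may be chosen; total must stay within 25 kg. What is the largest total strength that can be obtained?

1×Q and 4×E: weight 24 ≤ 25, strength 1·3 + 4·6 = 27.
1×L and 4×E: weight 25 ≤ 25, strength 1·5 + 4·6 = 29.
Best is 29.

29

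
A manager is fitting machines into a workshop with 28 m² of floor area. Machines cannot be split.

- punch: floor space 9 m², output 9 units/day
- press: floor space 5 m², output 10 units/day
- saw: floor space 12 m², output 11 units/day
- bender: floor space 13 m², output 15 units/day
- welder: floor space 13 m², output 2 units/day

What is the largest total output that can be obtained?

Treat it as a binary knapsack problem.
punch + press + bender: floor space 9 + 5 + 13 = 27 ≤ 28, output 9 + 10 + 15 = 34.
punch + press + saw: floor space 9 + 5 + 12 = 26 ≤ 28, output 9 + 10 + 11 = 30.
saw + bender: floor space 12 + 13 = 25 ≤ 28, output 11 + 15 = 26.
Best is punch, press, and bender with total output 34.

34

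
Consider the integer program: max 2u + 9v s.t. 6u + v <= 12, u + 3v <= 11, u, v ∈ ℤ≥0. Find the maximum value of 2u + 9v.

29

The continuous relaxation peaks at (0, 3.67) with value 33.00; rounding to a feasible lattice point costs some objective.
(u,v)=(1,3): 6·1+1·3=9≤12, 1·1+3·3=10≤11, objective 29.
(u,v)=(0,3): 6·0+1·3=3≤12, 1·0+3·3=9≤11, objective 27.
(u,v)=(1,2): 6·1+1·2=8≤12, 1·1+3·2=7≤11, objective 20.
(u,v)=(0,2): 6·0+1·2=2≤12, 1·0+3·2=6≤11, objective 18.
The best lattice point is (1,3), giving 29.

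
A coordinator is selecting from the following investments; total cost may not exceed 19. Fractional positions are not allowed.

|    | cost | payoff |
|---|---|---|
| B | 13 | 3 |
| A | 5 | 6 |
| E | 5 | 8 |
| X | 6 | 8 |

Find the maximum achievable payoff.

Allowing fractional choices, the relaxed optimum would be about 22.7, but investments are indivisible.
A + E: cost 5 + 5 = 10 ≤ 19, payoff 6 + 8 = 14.
A + E + X: cost 5 + 5 + 6 = 16 ≤ 19, payoff 6 + 8 + 8 = 22.
E + X: cost 5 + 6 = 11 ≤ 19, payoff 8 + 8 = 16.
Best is A, E, and X with total payoff 22.

22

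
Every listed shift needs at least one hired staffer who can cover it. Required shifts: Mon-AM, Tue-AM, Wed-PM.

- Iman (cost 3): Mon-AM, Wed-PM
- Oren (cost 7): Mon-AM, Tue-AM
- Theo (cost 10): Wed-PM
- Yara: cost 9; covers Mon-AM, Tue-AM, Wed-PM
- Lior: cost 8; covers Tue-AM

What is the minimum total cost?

The greedy cost-per-new-shift heuristic would pick Iman and Oren for 10, but a cheaper cover exists.
Yara alone covers Mon-AM, Tue-AM, Wed-PM — every shift.
Total cost: 9.
No cover costs less than 9.

9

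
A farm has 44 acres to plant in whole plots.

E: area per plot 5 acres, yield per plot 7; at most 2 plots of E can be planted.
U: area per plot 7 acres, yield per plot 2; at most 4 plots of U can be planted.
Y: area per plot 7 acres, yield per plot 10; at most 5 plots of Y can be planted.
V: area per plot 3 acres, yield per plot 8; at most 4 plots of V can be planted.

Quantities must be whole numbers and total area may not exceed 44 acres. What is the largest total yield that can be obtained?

Take 2×E, 3×Y, and 4×V: area 43 ≤ 44, yield 2·7 + 3·10 + 4·8 = 76.
V has the best ratio (8/3) and is taken to its limit of 4; remaining capacity is filled optimally with the others.

76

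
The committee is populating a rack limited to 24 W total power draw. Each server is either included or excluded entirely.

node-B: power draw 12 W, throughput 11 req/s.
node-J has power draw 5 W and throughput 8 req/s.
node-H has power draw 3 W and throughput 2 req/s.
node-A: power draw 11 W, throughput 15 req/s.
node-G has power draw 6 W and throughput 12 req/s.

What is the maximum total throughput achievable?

35

Allowing fractional choices, the relaxed optimum would be about 36.8, but servers are indivisible.
node-J + node-A + node-G: power draw 5 + 11 + 6 = 22 ≤ 24, throughput 8 + 15 + 12 = 35.
node-B + node-J + node-G: power draw 12 + 5 + 6 = 23 ≤ 24, throughput 11 + 8 + 12 = 31.
Best is node-J, node-A, and node-G with total throughput 35.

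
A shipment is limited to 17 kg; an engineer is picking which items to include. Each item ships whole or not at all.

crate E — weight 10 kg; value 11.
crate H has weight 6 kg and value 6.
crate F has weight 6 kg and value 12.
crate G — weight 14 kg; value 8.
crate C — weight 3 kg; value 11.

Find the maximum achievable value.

29

Treat it as a binary knapsack problem.
crate H + crate F + crate C: weight 6 + 6 + 3 = 15 ≤ 17, value 6 + 12 + 11 = 29.
crate F + crate C: weight 6 + 3 = 9 ≤ 17, value 12 + 11 = 23.
Best is crate H, crate F, and crate C with total value 29.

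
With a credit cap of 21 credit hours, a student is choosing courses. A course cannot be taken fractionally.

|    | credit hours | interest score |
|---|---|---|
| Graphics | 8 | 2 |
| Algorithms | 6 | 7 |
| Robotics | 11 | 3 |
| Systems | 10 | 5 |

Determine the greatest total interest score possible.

This is a 0-1 knapsack instance.
Take Algorithms and Systems: credit hours 6 + 10 = 16 ≤ 21, interest score 7 + 5 = 12.
No other feasible combination does better.

12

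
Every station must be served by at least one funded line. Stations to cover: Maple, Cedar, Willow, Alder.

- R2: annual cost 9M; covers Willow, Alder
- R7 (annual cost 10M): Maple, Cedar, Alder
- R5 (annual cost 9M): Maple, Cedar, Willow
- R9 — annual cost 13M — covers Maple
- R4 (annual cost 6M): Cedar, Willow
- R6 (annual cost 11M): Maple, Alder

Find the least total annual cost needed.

The greedy cost-per-new-station heuristic would pick R5 and R2 for 18, but a cheaper cover exists.
Choose R7 and R4: together they cover Maple, Cedar, Willow, Alder — every station.
Total annual cost: 10 + 6 = 16.
No cover costs less than 16.

16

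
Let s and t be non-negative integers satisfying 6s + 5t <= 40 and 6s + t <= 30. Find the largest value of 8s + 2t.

40

The continuous relaxation peaks at (4.58, 2.5) with value 41.67; rounding to a feasible lattice point costs some objective.
(s,t)=(5,0) is feasible, giving 40.
(s,t)=(4,3) is feasible, giving 38.
(s,t)=(4,2) is feasible, giving 36.
No feasible integer point exceeds 40.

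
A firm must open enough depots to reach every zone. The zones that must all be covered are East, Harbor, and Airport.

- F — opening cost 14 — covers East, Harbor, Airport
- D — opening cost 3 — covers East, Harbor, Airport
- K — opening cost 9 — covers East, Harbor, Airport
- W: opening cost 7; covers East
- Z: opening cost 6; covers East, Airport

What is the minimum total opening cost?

3

D alone covers East, Harbor, Airport — every zone.
Total opening cost: 3.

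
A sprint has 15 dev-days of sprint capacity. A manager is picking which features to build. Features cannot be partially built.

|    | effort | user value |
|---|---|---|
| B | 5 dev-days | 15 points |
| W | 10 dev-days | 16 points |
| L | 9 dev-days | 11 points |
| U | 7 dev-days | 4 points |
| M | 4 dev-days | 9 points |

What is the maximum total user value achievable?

31

Allowing fractional choices, the relaxed optimum would be about 33.6, but features are indivisible.
B + L: effort 5 + 9 = 14 ≤ 15, user value 15 + 11 = 26.
B + W: effort 5 + 10 = 15 ≤ 15, user value 15 + 16 = 31.
Best is B and W with total user value 31.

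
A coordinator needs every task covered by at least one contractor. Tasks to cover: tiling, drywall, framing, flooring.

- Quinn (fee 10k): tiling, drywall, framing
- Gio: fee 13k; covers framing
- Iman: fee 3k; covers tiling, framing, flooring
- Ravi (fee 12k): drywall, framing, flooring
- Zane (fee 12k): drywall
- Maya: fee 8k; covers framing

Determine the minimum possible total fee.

13

Choose Quinn and Iman: together they cover tiling, drywall, framing, flooring — every task.
Total fee: 10 + 3 = 13.
No cover costs less than 13.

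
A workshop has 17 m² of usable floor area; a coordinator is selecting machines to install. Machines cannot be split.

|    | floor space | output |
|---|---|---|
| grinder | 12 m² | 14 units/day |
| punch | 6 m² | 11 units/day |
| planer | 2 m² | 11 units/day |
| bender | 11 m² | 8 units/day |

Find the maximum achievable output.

25

This is an integer program with binary decision variables.
Allowing fractional choices, the relaxed optimum would be about 32.5, but machines are indivisible.
grinder + planer: floor space 12 + 2 = 14 ≤ 17, output 14 + 11 = 25.
punch + planer: floor space 6 + 2 = 8 ≤ 17, output 11 + 11 = 22.
planer + bender: floor space 2 + 11 = 13 ≤ 17, output 11 + 8 = 19.
Best is grinder and planer with total output 25.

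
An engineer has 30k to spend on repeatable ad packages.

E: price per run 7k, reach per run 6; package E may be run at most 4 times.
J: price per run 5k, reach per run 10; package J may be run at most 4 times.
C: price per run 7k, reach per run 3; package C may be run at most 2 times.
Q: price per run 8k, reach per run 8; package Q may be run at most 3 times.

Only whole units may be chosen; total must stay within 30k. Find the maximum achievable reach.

This is a bounded integer knapsack.
Take 4×J and 1×Q: price 28 ≤ 30, reach 4·10 + 1·8 = 48.
J has the best ratio (10/5) and is taken to its limit of 4; remaining capacity is filled optimally with the others.

48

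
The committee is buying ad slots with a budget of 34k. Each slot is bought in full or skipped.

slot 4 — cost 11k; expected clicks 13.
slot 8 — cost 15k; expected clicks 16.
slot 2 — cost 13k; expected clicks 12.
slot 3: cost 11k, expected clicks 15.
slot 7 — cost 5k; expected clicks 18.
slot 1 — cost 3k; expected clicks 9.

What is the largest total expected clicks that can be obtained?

slot 4 + slot 8 + slot 7 + slot 1: cost 11 + 15 + 5 + 3 = 34 ≤ 34, expected clicks 13 + 16 + 18 + 9 = 56.
slot 8 + slot 3 + slot 7 + slot 1: cost 15 + 11 + 5 + 3 = 34 ≤ 34, expected clicks 16 + 15 + 18 + 9 = 58.
slot 4 + slot 3 + slot 7 + slot 1: cost 11 + 11 + 5 + 3 = 30 ≤ 34, expected clicks 13 + 15 + 18 + 9 = 55.
Best is slot 8, slot 3, slot 7, and slot 1 with total expected clicks 58.

58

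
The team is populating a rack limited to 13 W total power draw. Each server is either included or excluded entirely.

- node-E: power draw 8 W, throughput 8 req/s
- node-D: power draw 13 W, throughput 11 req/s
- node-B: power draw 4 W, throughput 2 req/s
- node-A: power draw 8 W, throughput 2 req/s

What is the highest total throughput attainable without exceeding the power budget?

11

Take node-D: power draw 13 ≤ 13, throughput 11.
No other feasible combination does better.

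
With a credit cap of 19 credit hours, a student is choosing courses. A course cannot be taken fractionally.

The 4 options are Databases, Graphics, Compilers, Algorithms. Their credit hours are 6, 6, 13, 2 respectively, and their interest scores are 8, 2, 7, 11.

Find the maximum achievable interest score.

21

Allowing fractional choices, the relaxed optimum would be about 24.9, but courses are indivisible.
Databases + Graphics + Algorithms: credit hours 6 + 6 + 2 = 14 ≤ 19, interest score 8 + 2 + 11 = 21.
Databases + Algorithms: credit hours 6 + 2 = 8 ≤ 19, interest score 8 + 11 = 19.
Best is Databases, Graphics, and Algorithms with total interest score 21.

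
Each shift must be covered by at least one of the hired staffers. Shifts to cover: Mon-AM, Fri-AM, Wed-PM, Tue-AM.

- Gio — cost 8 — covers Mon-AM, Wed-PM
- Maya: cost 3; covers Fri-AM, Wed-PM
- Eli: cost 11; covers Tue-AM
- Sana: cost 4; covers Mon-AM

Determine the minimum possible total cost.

Choose Maya, Eli, and Sana: together they cover Mon-AM, Fri-AM, Wed-PM, Tue-AM — every shift.
Total cost: 3 + 11 + 4 = 18.
No cover costs less than 18.

18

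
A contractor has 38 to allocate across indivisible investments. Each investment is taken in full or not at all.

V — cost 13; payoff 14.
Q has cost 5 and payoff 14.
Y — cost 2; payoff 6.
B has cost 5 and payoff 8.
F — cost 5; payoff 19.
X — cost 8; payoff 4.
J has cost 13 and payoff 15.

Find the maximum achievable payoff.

68

V + Q + Y + B + F + X: cost 13 + 5 + 2 + 5 + 5 + 8 = 38 ≤ 38, payoff 14 + 14 + 6 + 8 + 19 + 4 = 65.
V + Q + Y + F + J: cost 13 + 5 + 2 + 5 + 13 = 38 ≤ 38, payoff 14 + 14 + 6 + 19 + 15 = 68.
Q + Y + B + F + X + J: cost 5 + 2 + 5 + 5 + 8 + 13 = 38 ≤ 38, payoff 14 + 6 + 8 + 19 + 4 + 15 = 66.
Best is V, Q, Y, F, and J with total payoff 68.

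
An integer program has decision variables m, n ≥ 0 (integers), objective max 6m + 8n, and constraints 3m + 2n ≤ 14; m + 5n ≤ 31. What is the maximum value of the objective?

48

Relaxing integrality, the LP optimum is 52.31 at (m,n) = (0.615, 6.08), which is not an integer point.
(m,n)=(0,6): 3·0+2·6=12≤14, 1·0+5·6=30≤31, objective 48.
(m,n)=(1,5): 3·1+2·5=13≤14, 1·1+5·5=26≤31, objective 46.
(m,n)=(0,5): 3·0+2·5=10≤14, 1·0+5·5=25≤31, objective 40.
The best lattice point is (0,6), giving 48.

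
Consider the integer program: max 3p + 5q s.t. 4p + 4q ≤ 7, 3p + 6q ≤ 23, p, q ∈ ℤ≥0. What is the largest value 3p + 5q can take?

(p,q)=(0,1) is feasible, giving 5.
(p,q)=(1,0) is feasible, giving 3.
(p,q)=(0,0) is feasible, giving 0.
No feasible integer point exceeds 5.

5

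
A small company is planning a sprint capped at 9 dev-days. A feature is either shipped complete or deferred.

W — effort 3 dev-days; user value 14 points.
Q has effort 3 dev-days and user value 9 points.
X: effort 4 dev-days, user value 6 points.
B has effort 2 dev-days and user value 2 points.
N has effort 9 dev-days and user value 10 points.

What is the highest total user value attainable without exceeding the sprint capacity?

This is an integer program with binary decision variables.
Allowing fractional choices, the relaxed optimum would be about 27.5, but features are indivisible.
W + Q + B: effort 3 + 3 + 2 = 8 ≤ 9, user value 14 + 9 + 2 = 25.
W + Q: effort 3 + 3 = 6 ≤ 9, user value 14 + 9 = 23.
Best is W, Q, and B with total user value 25.

25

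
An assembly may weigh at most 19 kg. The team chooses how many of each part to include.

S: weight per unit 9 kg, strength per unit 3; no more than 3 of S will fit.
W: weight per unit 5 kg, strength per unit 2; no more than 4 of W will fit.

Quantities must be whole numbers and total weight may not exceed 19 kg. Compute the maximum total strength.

This is a bounded integer knapsack.
W has the best ratio (2/5); taking only W gives at most 3×2 = 6 (stopped by the weight limit).
Mixing does better — 1×S and 2×W: weight 19 ≤ 19, strength 1·3 + 2·2 = 7.

7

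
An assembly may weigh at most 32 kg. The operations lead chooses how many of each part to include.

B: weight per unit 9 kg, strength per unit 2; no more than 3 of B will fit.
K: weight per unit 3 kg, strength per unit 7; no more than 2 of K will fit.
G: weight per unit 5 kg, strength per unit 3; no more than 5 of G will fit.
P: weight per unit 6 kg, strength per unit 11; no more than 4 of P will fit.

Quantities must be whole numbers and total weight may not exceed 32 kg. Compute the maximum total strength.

58

This is a bounded integer knapsack.
2×K and 4×P: weight 30 ≤ 32, strength 2·7 + 4·11 = 58.
1×K, 1×G, and 4×P: weight 32 ≤ 32, strength 1·7 + 1·3 + 4·11 = 54.
Best is 58.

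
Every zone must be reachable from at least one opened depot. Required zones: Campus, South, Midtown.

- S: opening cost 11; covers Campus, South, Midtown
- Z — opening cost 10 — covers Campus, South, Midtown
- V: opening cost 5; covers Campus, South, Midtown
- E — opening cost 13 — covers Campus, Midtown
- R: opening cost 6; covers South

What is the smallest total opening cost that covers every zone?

V alone covers Campus, South, Midtown — every zone.
Total opening cost: 5.
No cover costs less than 5.

5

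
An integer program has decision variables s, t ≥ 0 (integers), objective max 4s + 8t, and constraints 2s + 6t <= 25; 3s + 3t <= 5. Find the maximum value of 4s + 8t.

8

(s,t)=(0,1) is feasible, giving 8.
(s,t)=(1,0) is feasible, giving 4.
(s,t)=(0,0) is feasible, giving 0.
No feasible integer point exceeds 8.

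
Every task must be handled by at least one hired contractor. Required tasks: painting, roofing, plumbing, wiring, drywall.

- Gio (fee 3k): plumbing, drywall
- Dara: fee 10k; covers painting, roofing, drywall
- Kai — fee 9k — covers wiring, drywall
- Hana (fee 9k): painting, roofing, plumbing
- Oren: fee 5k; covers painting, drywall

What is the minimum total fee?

18

The greedy cost-per-new-task heuristic would pick Gio, Hana, and Kai for 21, but a cheaper cover exists.
Choose Kai and Hana: together they cover painting, roofing, plumbing, wiring, drywall — every task.
Total fee: 9 + 9 = 18.
No cover costs less than 18.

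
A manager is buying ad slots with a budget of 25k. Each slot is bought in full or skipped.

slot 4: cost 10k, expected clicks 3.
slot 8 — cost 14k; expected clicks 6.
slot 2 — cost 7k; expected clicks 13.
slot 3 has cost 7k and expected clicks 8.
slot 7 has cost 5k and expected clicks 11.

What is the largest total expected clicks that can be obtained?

This is a 0-1 knapsack instance.
Allowing fractional choices, the relaxed optimum would be about 34.6, but ad slots are indivisible.
slot 4 + slot 2 + slot 7: cost 10 + 7 + 5 = 22 ≤ 25, expected clicks 3 + 13 + 11 = 27.
slot 2 + slot 3 + slot 7: cost 7 + 7 + 5 = 19 ≤ 25, expected clicks 13 + 8 + 11 = 32.
Best is slot 2, slot 3, and slot 7 with total expected clicks 32.

32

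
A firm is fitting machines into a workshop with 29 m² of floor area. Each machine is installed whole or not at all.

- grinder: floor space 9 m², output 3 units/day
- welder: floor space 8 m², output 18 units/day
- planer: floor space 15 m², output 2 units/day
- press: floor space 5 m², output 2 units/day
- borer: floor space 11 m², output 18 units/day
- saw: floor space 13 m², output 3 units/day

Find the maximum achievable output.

39

This is a 0-1 knapsack instance.
Allowing fractional choices, the relaxed optimum would be about 39.7, but machines are indivisible.
grinder + welder + borer: floor space 9 + 8 + 11 = 28 ≤ 29, output 3 + 18 + 18 = 39.
welder + press + borer: floor space 8 + 5 + 11 = 24 ≤ 29, output 18 + 2 + 18 = 38.
Best is grinder, welder, and borer with total output 39.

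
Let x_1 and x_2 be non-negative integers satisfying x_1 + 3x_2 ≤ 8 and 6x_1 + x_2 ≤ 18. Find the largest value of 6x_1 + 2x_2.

Relaxing integrality, the LP optimum is 19.76 at (x_1,x_2) = (2.71, 1.76), which is not an integer point.
(x_1,x_2)=(3,0): 1·3+3·0=3≤8, 6·3+1·0=18≤18, objective 18.
(x_1,x_2)=(2,2): 1·2+3·2=8≤8, 6·2+1·2=14≤18, objective 16.
The best lattice point is (3,0), giving 18.

18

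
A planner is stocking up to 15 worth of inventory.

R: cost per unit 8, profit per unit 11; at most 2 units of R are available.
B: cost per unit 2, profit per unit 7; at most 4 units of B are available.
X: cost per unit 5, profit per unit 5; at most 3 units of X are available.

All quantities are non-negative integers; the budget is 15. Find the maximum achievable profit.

1×R and 3×B: cost 14 ≤ 15, profit 1·11 + 3·7 = 32.
4×B and 1×X: cost 13 ≤ 15, profit 4·7 + 1·5 = 33.
Best is 33.

33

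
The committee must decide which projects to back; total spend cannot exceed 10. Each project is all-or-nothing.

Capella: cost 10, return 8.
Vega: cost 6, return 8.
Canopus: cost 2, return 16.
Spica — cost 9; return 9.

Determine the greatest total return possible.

Canopus: cost 2 ≤ 10, return 16.
Vega + Canopus: cost 6 + 2 = 8 ≤ 10, return 8 + 16 = 24.
Best is Vega and Canopus with total return 24.

24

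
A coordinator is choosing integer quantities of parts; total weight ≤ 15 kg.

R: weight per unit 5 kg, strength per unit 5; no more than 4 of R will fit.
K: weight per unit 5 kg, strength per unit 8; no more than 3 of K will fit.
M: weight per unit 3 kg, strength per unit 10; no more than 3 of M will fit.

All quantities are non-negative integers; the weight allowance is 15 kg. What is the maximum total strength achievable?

38

M has the best ratio (10/3); taking only M gives at most 3×10 = 30 (stopped by the supply cap of 3).
Mixing does better — 1×K and 3×M: weight 14 ≤ 15, strength 1·8 + 3·10 = 38.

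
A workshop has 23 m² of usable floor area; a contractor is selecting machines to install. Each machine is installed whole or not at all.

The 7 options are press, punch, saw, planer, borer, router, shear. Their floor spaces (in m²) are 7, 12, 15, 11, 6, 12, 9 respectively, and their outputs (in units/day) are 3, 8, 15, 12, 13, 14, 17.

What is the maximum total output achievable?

This is an integer program with binary decision variables.
Allowing fractional choices, the relaxed optimum would be about 39.3, but machines are indivisible.
press + borer + shear: floor space 7 + 6 + 9 = 22 ≤ 23, output 3 + 13 + 17 = 33.
router + shear: floor space 12 + 9 = 21 ≤ 23, output 14 + 17 = 31.
borer + shear: floor space 6 + 9 = 15 ≤ 23, output 13 + 17 = 30.
Best is press, borer, and shear with total output 33.

33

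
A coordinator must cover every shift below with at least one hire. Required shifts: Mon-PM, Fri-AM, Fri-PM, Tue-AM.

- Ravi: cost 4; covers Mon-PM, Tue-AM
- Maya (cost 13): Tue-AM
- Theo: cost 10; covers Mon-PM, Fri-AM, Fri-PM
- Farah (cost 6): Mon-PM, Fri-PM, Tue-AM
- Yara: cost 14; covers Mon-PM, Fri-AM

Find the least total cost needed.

This is an integer covering problem.
Choose Ravi and Theo: together they cover Mon-PM, Fri-AM, Fri-PM, Tue-AM — every shift.
Total cost: 4 + 10 = 14.
No cover costs less than 14.

14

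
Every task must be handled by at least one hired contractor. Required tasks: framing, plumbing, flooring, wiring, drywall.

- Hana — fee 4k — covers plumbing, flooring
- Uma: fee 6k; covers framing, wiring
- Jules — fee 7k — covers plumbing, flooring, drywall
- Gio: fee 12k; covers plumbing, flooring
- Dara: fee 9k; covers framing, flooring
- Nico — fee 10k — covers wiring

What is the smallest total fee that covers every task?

13

The greedy cost-per-new-task heuristic would pick Hana, Uma, and Jules for 17, but a cheaper cover exists.
Choose Uma and Jules: together they cover framing, plumbing, flooring, wiring, drywall — every task.
Total fee: 6 + 7 = 13.
No cover costs less than 13.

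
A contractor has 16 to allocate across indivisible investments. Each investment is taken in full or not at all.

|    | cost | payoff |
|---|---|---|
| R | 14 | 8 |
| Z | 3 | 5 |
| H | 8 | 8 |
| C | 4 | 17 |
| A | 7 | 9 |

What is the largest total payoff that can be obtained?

Allowing fractional choices, the relaxed optimum would be about 33.0, but investments are indivisible.
C + A: cost 4 + 7 = 11 ≤ 16, payoff 17 + 9 = 26.
Z + H + C: cost 3 + 8 + 4 = 15 ≤ 16, payoff 5 + 8 + 17 = 30.
Z + C + A: cost 3 + 4 + 7 = 14 ≤ 16, payoff 5 + 17 + 9 = 31.
Best is Z, C, and A with total payoff 31.

31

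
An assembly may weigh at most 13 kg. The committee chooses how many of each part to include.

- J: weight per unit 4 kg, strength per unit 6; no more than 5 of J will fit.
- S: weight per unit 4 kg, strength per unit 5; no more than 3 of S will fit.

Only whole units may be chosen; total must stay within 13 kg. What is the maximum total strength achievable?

18

J has the best ratio (6/4); taking only J gives at most 3×6 = 18 (stopped by the weight limit).
Optimal: 3×J: weight 12 ≤ 13, strength 3·6 = 18.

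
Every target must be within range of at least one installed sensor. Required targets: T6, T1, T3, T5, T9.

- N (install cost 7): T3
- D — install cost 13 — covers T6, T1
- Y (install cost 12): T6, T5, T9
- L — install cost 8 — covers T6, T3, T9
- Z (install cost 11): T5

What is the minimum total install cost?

32

This is an integer covering problem.
Choose N, D, and Y: together they cover T6, T1, T3, T5, T9 — every target.
Total install cost: 7 + 13 + 12 = 32.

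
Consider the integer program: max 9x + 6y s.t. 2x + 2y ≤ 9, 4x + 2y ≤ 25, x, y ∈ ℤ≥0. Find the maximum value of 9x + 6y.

36

Relaxing integrality, the LP optimum is 40.50 at (x,y) = (4.5, 0), which is not an integer point.
(x,y)=(4,0) is feasible, giving 36.
(x,y)=(3,1) is feasible, giving 33.
(x,y)=(3,0) is feasible, giving 27.
The best lattice point is (4,0), giving 36.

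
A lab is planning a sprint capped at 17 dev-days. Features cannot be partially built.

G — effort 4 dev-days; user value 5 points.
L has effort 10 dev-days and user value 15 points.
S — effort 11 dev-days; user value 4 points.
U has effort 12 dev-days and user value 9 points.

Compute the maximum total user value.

20

Allowing fractional choices, the relaxed optimum would be about 22.2, but features are indivisible.
L: effort 10 ≤ 17, user value 15.
G + L: effort 4 + 10 = 14 ≤ 17, user value 5 + 15 = 20.
Best is G and L with total user value 20.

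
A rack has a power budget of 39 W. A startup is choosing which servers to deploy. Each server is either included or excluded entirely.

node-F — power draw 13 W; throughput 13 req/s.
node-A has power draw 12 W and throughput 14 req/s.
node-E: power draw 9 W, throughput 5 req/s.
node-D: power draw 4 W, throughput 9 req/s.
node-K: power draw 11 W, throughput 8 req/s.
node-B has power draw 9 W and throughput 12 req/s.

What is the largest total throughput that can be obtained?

node-F + node-A + node-D + node-B: power draw 13 + 12 + 4 + 9 = 38 ≤ 39, throughput 13 + 14 + 9 + 12 = 48.
node-F + node-D + node-K + node-B: power draw 13 + 4 + 11 + 9 = 37 ≤ 39, throughput 13 + 9 + 8 + 12 = 42.
node-A + node-D + node-K + node-B: power draw 12 + 4 + 11 + 9 = 36 ≤ 39, throughput 14 + 9 + 8 + 12 = 43.
Best is node-F, node-A, node-D, and node-B with total throughput 48.

48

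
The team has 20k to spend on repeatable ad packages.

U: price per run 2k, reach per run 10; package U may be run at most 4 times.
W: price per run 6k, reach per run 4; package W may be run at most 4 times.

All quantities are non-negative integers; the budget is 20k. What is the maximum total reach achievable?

48

4×U and 2×W: price 20 ≤ 20, reach 4·10 + 2·4 = 48.
4×U and 1×W: price 14 ≤ 20, reach 4·10 + 1·4 = 44.
Best is 48.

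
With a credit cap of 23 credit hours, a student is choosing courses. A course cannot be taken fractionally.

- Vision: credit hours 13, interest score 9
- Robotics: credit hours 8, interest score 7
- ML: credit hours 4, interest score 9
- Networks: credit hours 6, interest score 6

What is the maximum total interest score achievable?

Allowing fractional choices, the relaxed optimum would be about 25.5, but courses are indivisible.
Robotics + ML + Networks: credit hours 8 + 4 + 6 = 18 ≤ 23, interest score 7 + 9 + 6 = 22.
Vision + ML + Networks: credit hours 13 + 4 + 6 = 23 ≤ 23, interest score 9 + 9 + 6 = 24.
Best is Vision, ML, and Networks with total interest score 24.

24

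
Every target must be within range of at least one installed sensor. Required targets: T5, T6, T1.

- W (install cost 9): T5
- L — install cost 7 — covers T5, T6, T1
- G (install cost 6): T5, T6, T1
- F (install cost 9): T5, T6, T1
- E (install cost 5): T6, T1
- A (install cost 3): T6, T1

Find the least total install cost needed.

6

The greedy cost-per-new-target heuristic would pick A and G for 9, but a cheaper cover exists.
G alone covers T5, T6, T1 — every target.
Total install cost: 6.
No cover costs less than 6.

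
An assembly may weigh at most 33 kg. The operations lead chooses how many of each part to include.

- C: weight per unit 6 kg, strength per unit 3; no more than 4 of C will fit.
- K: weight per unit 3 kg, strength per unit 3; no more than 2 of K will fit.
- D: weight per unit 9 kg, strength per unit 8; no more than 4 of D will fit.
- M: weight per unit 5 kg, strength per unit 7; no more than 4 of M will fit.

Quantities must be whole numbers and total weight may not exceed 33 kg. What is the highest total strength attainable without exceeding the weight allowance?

39

This is a bounded integer knapsack.
M has the best ratio (7/5); taking only M gives at most 4×7 = 28 (stopped by the supply cap of 4).
Mixing does better — 1×K, 1×D, and 4×M: weight 32 ≤ 33, strength 1·3 + 1·8 + 4·7 = 39.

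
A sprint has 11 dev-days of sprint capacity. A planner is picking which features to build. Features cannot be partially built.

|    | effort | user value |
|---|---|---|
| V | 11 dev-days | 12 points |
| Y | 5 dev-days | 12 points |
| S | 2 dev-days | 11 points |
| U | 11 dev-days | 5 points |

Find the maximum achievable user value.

Treat it as a binary knapsack problem.
Allowing fractional choices, the relaxed optimum would be about 27.4, but features are indivisible.
Y: effort 5 ≤ 11, user value 12.
V: effort 11 ≤ 11, user value 12.
Y + S: effort 5 + 2 = 7 ≤ 11, user value 12 + 11 = 23.
Best is Y and S with total user value 23.

23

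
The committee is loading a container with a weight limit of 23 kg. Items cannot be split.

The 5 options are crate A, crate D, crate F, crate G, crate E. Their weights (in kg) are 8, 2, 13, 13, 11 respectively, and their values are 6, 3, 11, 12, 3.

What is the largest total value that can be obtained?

21

This is a 0-1 knapsack instance.
Allowing fractional choices, the relaxed optimum would be about 21.8, but items are indivisible.
crate A + crate D + crate G: weight 8 + 2 + 13 = 23 ≤ 23, value 6 + 3 + 12 = 21.
crate A + crate D + crate F: weight 8 + 2 + 13 = 23 ≤ 23, value 6 + 3 + 11 = 20.
crate A + crate G: weight 8 + 13 = 21 ≤ 23, value 6 + 12 = 18.
Best is crate A, crate D, and crate G with total value 21.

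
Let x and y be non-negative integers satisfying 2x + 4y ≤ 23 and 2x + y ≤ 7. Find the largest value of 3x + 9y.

48

Relaxing integrality, the LP optimum is 51.75 at (x,y) = (0, 5.75), which is not an integer point.
(x,y)=(1,5): 2·1+4·5=22≤23, 2·1+1·5=7≤7, objective 48.
(x,y)=(0,5): 2·0+4·5=20≤23, 2·0+1·5=5≤7, objective 45.
(x,y)=(1,4): 2·1+4·4=18≤23, 2·1+1·4=6≤7, objective 39.
(x,y)=(0,4): 2·0+4·4=16≤23, 2·0+1·4=4≤7, objective 36.
The best lattice point is (1,5), giving 48.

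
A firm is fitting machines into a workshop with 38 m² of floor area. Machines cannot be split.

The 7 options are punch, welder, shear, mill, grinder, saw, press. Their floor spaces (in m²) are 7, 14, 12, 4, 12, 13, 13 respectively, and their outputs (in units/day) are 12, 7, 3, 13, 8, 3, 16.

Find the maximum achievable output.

Allowing fractional choices, the relaxed optimum would be about 50.0, but machines are indivisible.
punch + mill + grinder + press: floor space 7 + 4 + 12 + 13 = 36 ≤ 38, output 12 + 13 + 8 + 16 = 49.
punch + shear + mill + press: floor space 7 + 12 + 4 + 13 = 36 ≤ 38, output 12 + 3 + 13 + 16 = 44.
punch + welder + mill + press: floor space 7 + 14 + 4 + 13 = 38 ≤ 38, output 12 + 7 + 13 + 16 = 48.
Best is punch, mill, grinder, and press with total output 49.

49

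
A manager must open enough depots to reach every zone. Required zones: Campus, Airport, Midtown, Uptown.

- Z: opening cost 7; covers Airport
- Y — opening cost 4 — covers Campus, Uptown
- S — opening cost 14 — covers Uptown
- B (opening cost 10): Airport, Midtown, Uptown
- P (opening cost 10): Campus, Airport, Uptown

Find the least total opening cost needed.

Choose Y and B: together they cover Campus, Airport, Midtown, Uptown — every zone.
Total opening cost: 4 + 10 = 14.
No cover costs less than 14.

14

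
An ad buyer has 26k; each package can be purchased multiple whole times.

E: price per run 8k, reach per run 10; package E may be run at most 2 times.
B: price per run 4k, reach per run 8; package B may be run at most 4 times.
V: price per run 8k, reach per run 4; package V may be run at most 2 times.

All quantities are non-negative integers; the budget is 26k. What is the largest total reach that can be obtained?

42

1×E and 4×B: price 24 ≤ 26, reach 1·10 + 4·8 = 42.
4×B and 1×V: price 24 ≤ 26, reach 4·8 + 1·4 = 36.
Best is 42.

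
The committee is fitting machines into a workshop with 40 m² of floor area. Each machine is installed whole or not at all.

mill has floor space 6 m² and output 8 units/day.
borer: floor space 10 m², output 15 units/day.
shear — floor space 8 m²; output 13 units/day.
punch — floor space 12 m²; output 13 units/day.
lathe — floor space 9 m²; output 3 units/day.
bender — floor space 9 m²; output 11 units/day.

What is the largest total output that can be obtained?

52

Allowing fractional choices, the relaxed optimum would be about 54.6, but machines are indivisible.
mill + borer + shear + punch: floor space 6 + 10 + 8 + 12 = 36 ≤ 40, output 8 + 15 + 13 + 13 = 49.
borer + shear + punch + bender: floor space 10 + 8 + 12 + 9 = 39 ≤ 40, output 15 + 13 + 13 + 11 = 52.
Best is borer, shear, punch, and bender with total output 52.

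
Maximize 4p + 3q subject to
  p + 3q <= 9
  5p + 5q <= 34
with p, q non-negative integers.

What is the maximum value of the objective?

Relaxing integrality, the LP optimum is 27.20 at (p,q) = (6.8, 0), which is not an integer point.
(p,q)=(6,0): 1·6+3·0=6≤9, 5·6+5·0=30≤34, objective 24.
(p,q)=(5,1): 1·5+3·1=8≤9, 5·5+5·1=30≤34, objective 23.
Maximum is 24 at (p,q)=(6,0).

24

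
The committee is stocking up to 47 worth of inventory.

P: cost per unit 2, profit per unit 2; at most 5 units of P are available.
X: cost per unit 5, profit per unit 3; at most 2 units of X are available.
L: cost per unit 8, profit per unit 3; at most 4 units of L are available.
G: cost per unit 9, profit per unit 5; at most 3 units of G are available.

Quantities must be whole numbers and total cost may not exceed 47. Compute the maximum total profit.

Take 5×P, 2×X, and 3×G: cost 47 ≤ 47, profit 5·2 + 2·3 + 3·5 = 31.
P has the best ratio (2/2) and is taken to its limit of 5; remaining capacity is filled optimally with the others.

31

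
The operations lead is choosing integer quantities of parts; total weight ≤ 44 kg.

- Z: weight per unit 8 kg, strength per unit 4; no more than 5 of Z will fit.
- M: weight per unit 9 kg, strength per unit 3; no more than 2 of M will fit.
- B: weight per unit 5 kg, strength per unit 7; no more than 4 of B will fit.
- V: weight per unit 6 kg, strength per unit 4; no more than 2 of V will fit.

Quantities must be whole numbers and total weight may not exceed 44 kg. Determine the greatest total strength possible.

This is a bounded integer knapsack.
1×Z, 4×B, and 2×V: weight 40 ≤ 44, strength 1·4 + 4·7 + 2·4 = 40.
2×Z, 4×B, and 1×V: weight 42 ≤ 44, strength 2·4 + 4·7 + 1·4 = 40.
Best is 40.

40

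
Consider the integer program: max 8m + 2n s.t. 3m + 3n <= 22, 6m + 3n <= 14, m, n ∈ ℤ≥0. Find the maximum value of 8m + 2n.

(m,n)=(2,0) is feasible, giving 16.
(m,n)=(1,1) is feasible, giving 10.
(m,n)=(1,0) is feasible, giving 8.
The best lattice point is (2,0), giving 16.

16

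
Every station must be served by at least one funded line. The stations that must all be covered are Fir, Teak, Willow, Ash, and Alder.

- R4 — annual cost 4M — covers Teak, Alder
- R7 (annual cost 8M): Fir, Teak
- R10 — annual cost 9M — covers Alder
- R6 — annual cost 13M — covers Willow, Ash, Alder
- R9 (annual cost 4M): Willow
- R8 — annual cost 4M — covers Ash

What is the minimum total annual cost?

20

Choose R4, R7, R9, and R8: together they cover Fir, Teak, Willow, Ash, Alder — every station.
Total annual cost: 4 + 8 + 4 + 4 = 20.
No cover costs less than 20.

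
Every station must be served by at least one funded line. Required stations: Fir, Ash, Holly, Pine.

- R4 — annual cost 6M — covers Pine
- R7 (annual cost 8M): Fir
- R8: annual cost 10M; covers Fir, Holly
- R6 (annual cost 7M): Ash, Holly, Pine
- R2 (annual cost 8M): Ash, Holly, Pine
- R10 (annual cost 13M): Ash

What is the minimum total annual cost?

Choose R7 and R6: together they cover Fir, Ash, Holly, Pine — every station.
Total annual cost: 8 + 7 = 15.
No cover costs less than 15.

15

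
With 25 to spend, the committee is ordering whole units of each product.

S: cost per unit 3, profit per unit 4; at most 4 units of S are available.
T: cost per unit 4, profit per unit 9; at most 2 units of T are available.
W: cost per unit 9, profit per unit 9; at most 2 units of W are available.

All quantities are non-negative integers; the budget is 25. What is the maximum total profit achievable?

35

4×S, 1×T, and 1×W: cost 25 ≤ 25, profit 4·4 + 1·9 + 1·9 = 34.
2×S, 2×T, and 1×W: cost 23 ≤ 25, profit 2·4 + 2·9 + 1·9 = 35.
Best is 35.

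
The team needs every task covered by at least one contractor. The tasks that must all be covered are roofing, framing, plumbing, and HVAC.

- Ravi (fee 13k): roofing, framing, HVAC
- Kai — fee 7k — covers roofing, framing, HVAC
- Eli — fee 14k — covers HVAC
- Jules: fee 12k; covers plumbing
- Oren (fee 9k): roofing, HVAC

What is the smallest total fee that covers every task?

19

This is an integer covering problem.
Choose Kai and Jules: together they cover roofing, framing, plumbing, HVAC — every task.
Total fee: 7 + 12 = 19.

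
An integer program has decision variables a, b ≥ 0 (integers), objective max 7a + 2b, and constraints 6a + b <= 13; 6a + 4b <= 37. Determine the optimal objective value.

21

Relaxing integrality, the LP optimum is 21.83 at (a,b) = (0.833, 8), which is not an integer point.
(a,b)=(1,7): 6·1+1·7=13≤13, 6·1+4·7=34≤37, objective 21.
(a,b)=(1,6): 6·1+1·6=12≤13, 6·1+4·6=30≤37, objective 19.
(a,b)=(0,9): 6·0+1·9=9≤13, 6·0+4·9=36≤37, objective 18.
(a,b)=(0,8): 6·0+1·8=8≤13, 6·0+4·8=32≤37, objective 16.
Maximum is 21 at (a,b)=(1,7).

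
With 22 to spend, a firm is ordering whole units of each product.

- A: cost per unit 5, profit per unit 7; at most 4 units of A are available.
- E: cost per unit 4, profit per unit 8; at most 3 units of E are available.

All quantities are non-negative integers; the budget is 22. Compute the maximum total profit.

E has the best ratio (8/4); taking only E gives at most 3×8 = 24 (stopped by the supply cap of 3).
Mixing does better — 2×A and 3×E: cost 22 ≤ 22, profit 2·7 + 3·8 = 38.

38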